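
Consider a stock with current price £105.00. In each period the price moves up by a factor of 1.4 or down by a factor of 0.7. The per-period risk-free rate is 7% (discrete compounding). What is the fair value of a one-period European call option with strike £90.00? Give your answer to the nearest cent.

£28.16

Risk-neutral probability p = (1 + 0.07 − 0.7)/(1.4 − 0.7) = 0.3700/0.7000 = 0.5286
Terminal stock prices: S_u = 147, S_d = 73.5
Terminal payoffs (S − K): max(57, 0) = 57, max(-16.5, 0) = 0
Node 0 (S = 105): V_0 = 1/1.07·[0.5286·57.0000 + 0.4714·0.0000] = 28.1575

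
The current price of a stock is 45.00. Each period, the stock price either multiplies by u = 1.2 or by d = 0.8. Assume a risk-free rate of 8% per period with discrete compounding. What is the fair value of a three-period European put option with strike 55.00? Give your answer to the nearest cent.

Risk-neutral probability p = (1 + 0.08 − 0.8)/(1.2 − 0.8) = 0.2800/0.4000 = 0.7000
Terminal stock prices: S_uuu = 77.76, S_uud = 51.84, S_udd = 34.56, S_ddd = 23.04
Terminal payoffs (K − S): max(-22.76, 0) = 0, max(3.16, 0) = 3.16, max(20.44, 0) = 20.44, max(31.96, 0) = 31.96
Node uu (S = 64.8): V_uu = 1/1.08·[0.7000·0.0000 + 0.3000·3.1600] = 0.8778
Node ud (S = 43.2): V_ud = 1/1.08·[0.7000·3.1600 + 0.3000·20.4400] = 7.7259
Node dd (S = 28.8): V_dd = 1/1.08·[0.7000·20.4400 + 0.3000·31.9600] = 22.1259
Node u (S = 54): V_u = 1/1.08·[0.7000·0.8778 + 0.3000·7.7259] = 2.7150
Node d (S = 36): V_d = 1/1.08·[0.7000·7.7259 + 0.3000·22.1259] = 11.1536
Node 0 (S = 45): V_0 = 1/1.08·[0.7000·2.7150 + 0.3000·11.1536] = 4.8580

4.86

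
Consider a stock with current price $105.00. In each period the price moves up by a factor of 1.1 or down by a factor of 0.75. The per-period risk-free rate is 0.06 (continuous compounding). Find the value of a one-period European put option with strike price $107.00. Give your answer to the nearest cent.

Risk-neutral probability p = (e^0.06 − 0.75)/(1.1 − 0.75) = 0.3118/0.3500 = 0.8910
Terminal stock prices: S_u = 115.5, S_d = 78.75
Terminal payoffs (K − S): max(-8.5, 0) = 0, max(28.25, 0) = 28.25
Node 0 (S = 105): V_0 = e^(−0.06)·[0.8910·0.0000 + 0.1090·28.2500] = 2.9010

$2.90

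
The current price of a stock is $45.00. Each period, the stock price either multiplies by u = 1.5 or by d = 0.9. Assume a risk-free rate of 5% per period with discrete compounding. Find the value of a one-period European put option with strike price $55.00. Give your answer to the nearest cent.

Risk-neutral probability p = (1 + 0.05 − 0.9)/(1.5 − 0.9) = 0.1500/0.6000 = 0.2500
Terminal stock prices: S_u = 67.5, S_d = 40.5
Terminal payoffs (K − S): max(-12.5, 0) = 0, max(14.5, 0) = 14.5
Node 0 (S = 45): V_0 = 1/1.05·[0.2500·0.0000 + 0.7500·14.5000] = 10.3571

$10.36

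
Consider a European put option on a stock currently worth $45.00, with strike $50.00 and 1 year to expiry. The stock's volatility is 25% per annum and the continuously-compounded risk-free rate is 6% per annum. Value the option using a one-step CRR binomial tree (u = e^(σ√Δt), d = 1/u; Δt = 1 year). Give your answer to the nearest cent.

$6.19

CRR parameters: u = e^(σ√Δt) = e^(0.25·√1) = 1.2840, d = 1/u = 0.7788
Per-period rate: rΔt = 0.06·1 = 0.06, so R = e^0.06 = 1.0618
Risk-neutral probability p = (e^0.06 − 0.7788)/(1.2840 − 0.7788) = 0.2830/0.5052 = 0.5602
Terminal stock prices: S_u = 57.78, S_d = 35.05
Terminal payoffs (K − S): max(-7.781, 0) = 0, max(14.95, 0) = 14.95
Node 0 (S = 45): V_0 = e^(−0.06)·[0.5602·0.0000 + 0.4398·14.9540] = 6.1935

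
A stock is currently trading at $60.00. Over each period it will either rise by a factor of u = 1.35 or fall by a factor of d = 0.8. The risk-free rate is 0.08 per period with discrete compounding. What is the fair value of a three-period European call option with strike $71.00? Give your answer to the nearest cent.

Risk-neutral probability p = (1 + 0.08 − 0.8)/(1.35 − 0.8) = 0.2800/0.5500 = 0.5091
Terminal stock prices: S_uuu = 147.6, S_uud = 87.48, S_udd = 51.84, S_ddd = 30.72
Terminal payoffs (S − K): max(76.62, 0) = 76.62, max(16.48, 0) = 16.48, max(-19.16, 0) = 0, max(-40.28, 0) = 0
Node uu (S = 109.4): V_uu = 1/1.08·[0.5091·76.6225 + 0.4909·16.4800] = 43.6093
Node ud (S = 64.8): V_ud = 1/1.08·[0.5091·16.4800 + 0.4909·0.0000] = 7.7684
Node dd (S = 38.4): V_dd = 1/1.08·[0.5091·0.0000 + 0.4909·0.0000] = 0.0000
Node u (S = 81): V_u = 1/1.08·[0.5091·43.6093 + 0.4909·7.7684] = 24.0876
Node d (S = 48): V_d = 1/1.08·[0.5091·7.7684 + 0.4909·0.0000] = 3.6618
Node 0 (S = 60): V_0 = 1/1.08·[0.5091·24.0876 + 0.4909·3.6618] = 13.0189

$13.02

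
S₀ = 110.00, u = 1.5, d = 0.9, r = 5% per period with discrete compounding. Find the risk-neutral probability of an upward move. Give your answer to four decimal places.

p = 0.2500

Risk-neutral probability p = (1 + 0.05 − 0.9)/(1.5 − 0.9) = 0.1500/0.6000 = 0.2500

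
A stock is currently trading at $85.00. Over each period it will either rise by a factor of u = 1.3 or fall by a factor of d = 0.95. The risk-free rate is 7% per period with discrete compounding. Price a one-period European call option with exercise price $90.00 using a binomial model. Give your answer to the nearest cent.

$6.57

Risk-neutral probability p = (1 + 0.07 − 0.95)/(1.3 − 0.95) = 0.1200/0.3500 = 0.3429
Terminal stock prices: S_u = 110.5, S_d = 80.75
Terminal payoffs (S − K): max(20.5, 0) = 20.5, max(-9.25, 0) = 0
Node 0 (S = 85): V_0 = 1/1.07·[0.3429·20.5000 + 0.6571·0.0000] = 6.5688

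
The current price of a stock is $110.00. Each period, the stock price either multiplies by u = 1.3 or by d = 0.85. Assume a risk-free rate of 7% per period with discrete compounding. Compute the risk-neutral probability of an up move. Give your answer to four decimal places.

Risk-neutral probability p = (1 + 0.07 − 0.85)/(1.3 − 0.85) = 0.2200/0.4500 = 0.4889

p = 0.4889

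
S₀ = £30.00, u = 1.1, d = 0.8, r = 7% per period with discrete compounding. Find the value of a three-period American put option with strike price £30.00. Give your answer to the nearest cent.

Risk-neutral probability p = (1 + 0.07 − 0.8)/(1.1 − 0.8) = 0.2700/0.3000 = 0.9000
Terminal stock prices: S_uuu = 39.93, S_uud = 29.04, S_udd = 21.12, S_ddd = 15.36
Terminal payoffs (K − S): max(-9.93, 0) = 0, max(0.96, 0) = 0.96, max(8.88, 0) = 8.88, max(14.64, 0) = 14.64
Node uu (S = 36.3): continuation = 1/1.07·[0.9000·0.0000 + 0.1000·0.9600] = 0.0897; exercise value = 0.0000 ≤ continuation, so V_uu = 0.0897
Node ud (S = 26.4): continuation = 1/1.07·[0.9000·0.9600 + 0.1000·8.8800] = 1.6374; exercise value = 3.6000 > continuation, so V_ud = 3.6000 (exercise)
Node dd (S = 19.2): continuation = 1/1.07·[0.9000·8.8800 + 0.1000·14.6400] = 8.8374; exercise value = 10.8000 > continuation, so V_dd = 10.8000 (exercise)
Node u (S = 33): continuation = 1/1.07·[0.9000·0.0897 + 0.1000·3.6000] = 0.4119; exercise value = 0.0000 ≤ continuation, so V_u = 0.4119
Node d (S = 24): continuation = 1/1.07·[0.9000·3.6000 + 0.1000·10.8000] = 4.0374; exercise value = 6.0000 > continuation, so V_d = 6.0000 (exercise)
Node 0 (S = 30): continuation = 1/1.07·[0.9000·0.4119 + 0.1000·6.0000] = 0.9072; exercise value = 0.0000 ≤ continuation, so V_0 = 0.9072

£0.91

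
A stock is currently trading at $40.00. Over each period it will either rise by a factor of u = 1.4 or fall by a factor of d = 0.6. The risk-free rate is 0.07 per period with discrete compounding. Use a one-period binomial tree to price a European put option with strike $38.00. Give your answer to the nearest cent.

Risk-neutral probability p = (1 + 0.07 − 0.6)/(1.4 − 0.6) = 0.4700/0.8000 = 0.5875
Terminal stock prices: S_u = 56, S_d = 24
Terminal payoffs (K − S): max(-18, 0) = 0, max(14, 0) = 14
Node 0 (S = 40): V_0 = 1/1.07·[0.5875·0.0000 + 0.4125·14.0000] = 5.3972

$5.40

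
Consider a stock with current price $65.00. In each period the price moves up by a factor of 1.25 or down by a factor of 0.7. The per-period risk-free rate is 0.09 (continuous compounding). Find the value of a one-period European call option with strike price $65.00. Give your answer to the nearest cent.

Risk-neutral probability p = (e^0.09 − 0.7)/(1.25 − 0.7) = 0.3942/0.5500 = 0.7167
Terminal stock prices: S_u = 81.25, S_d = 45.5
Terminal payoffs (S − K): max(16.25, 0) = 16.25, max(-19.5, 0) = 0
Node 0 (S = 65): V_0 = e^(−0.09)·[0.7167·16.2500 + 0.2833·0.0000] = 10.6437

$10.64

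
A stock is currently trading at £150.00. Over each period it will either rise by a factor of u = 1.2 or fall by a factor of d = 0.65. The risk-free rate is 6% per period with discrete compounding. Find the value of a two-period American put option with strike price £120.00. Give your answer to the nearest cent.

Risk-neutral probability p = (1 + 0.06 − 0.65)/(1.2 − 0.65) = 0.4100/0.5500 = 0.7455
Terminal stock prices: S_uu = 216, S_ud = 117, S_dd = 63.38
Terminal payoffs (K − S): max(-96, 0) = 0, max(3, 0) = 3, max(56.62, 0) = 56.62
Node u (S = 180): continuation = 1/1.06·[0.7455·0.0000 + 0.2545·3.0000] = 0.7204; exercise value = 0.0000 ≤ continuation, so V_u = 0.7204
Node d (S = 97.5): continuation = 1/1.06·[0.7455·3.0000 + 0.2545·56.6250] = 15.7075; exercise value = 22.5000 > continuation, so V_d = 22.5000 (exercise)
Node 0 (S = 150): continuation = 1/1.06·[0.7455·0.7204 + 0.2545·22.5000] = 5.9097; exercise value = 0.0000 ≤ continuation, so V_0 = 5.9097

£5.91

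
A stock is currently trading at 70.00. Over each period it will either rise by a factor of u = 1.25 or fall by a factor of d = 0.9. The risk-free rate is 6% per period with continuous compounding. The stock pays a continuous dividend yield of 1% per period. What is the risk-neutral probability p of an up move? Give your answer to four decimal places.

p = 0.4322

Per-period risk-free factor R = e^0.06 = 1.0618; dividend-adjusted growth = e^(0.06−0.01) = 1.0513.
Risk-neutral probability p = (1.0513 − 0.9)/(1.25 − 0.9) = 0.1513/0.3500 = 0.4322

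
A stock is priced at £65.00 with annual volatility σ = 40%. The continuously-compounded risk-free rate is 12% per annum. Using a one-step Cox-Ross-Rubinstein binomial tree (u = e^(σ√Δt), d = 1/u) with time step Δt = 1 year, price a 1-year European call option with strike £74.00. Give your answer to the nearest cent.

CRR parameters: u = e^(σ√Δt) = e^(0.4·√1) = 1.4918, d = 1/u = 0.6703
Per-period rate: rΔt = 0.12·1 = 0.12, so R = e^0.12 = 1.1275
Risk-neutral probability p = (e^0.12 − 0.6703)/(1.4918 − 0.6703) = 0.4572/0.8215 = 0.5565
Terminal stock prices: S_u = 96.97, S_d = 43.57
Terminal payoffs (S − K): max(22.97, 0) = 22.97, max(-30.43, 0) = 0
Node 0 (S = 65): V_0 = e^(−0.12)·[0.5565·22.9686 + 0.4435·0.0000] = 11.3369

£11.34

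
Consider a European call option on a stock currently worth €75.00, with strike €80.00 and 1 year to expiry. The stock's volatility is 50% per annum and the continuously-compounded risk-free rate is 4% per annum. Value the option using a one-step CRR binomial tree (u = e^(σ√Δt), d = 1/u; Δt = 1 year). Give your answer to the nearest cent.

CRR parameters: u = e^(σ√Δt) = e^(0.5·√1) = 1.6487, d = 1/u = 0.6065
Per-period rate: rΔt = 0.04·1 = 0.04, so R = e^0.04 = 1.0408
Risk-neutral probability p = (e^0.04 − 0.6065)/(1.6487 − 0.6065) = 0.4343/1.0422 = 0.4167
Terminal stock prices: S_u = 123.7, S_d = 45.49
Terminal payoffs (S − K): max(43.65, 0) = 43.65, max(-34.51, 0) = 0
Node 0 (S = 75): V_0 = e^(−0.04)·[0.4167·43.6541 + 0.5833·0.0000] = 17.4774

€17.48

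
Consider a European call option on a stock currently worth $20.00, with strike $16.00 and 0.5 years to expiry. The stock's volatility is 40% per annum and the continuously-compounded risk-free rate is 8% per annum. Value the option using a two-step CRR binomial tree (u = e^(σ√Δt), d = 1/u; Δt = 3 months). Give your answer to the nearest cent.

$5.25

CRR parameters: u = e^(σ√Δt) = e^(0.4·√0.25) = 1.2214, d = 1/u = 0.8187
Per-period rate: rΔt = 0.08·0.25 = 0.02, so R = e^0.02 = 1.0202
Risk-neutral probability p = (e^0.02 − 0.8187)/(1.2214 − 0.8187) = 0.2015/0.4027 = 0.5003
Terminal stock prices: S_uu = 29.84, S_ud = 20, S_dd = 13.41
Terminal payoffs (S − K): max(13.84, 0) = 13.84, max(4, 0) = 4, max(-2.594, 0) = 0
Node u (S = 24.43): V_u = e^(−0.02)·[0.5003·13.8365 + 0.4997·4.0000] = 8.7449
Node d (S = 16.37): V_d = e^(−0.02)·[0.5003·4.0000 + 0.4997·0.0000] = 1.9617
Node 0 (S = 20): V_0 = e^(−0.02)·[0.5003·8.7449 + 0.4997·1.9617] = 5.2495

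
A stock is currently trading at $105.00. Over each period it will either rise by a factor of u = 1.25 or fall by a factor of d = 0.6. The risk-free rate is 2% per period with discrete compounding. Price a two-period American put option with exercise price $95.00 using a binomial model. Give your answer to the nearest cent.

$14.67

Risk-neutral probability p = (1 + 0.02 − 0.6)/(1.25 − 0.6) = 0.4200/0.6500 = 0.6462
Terminal stock prices: S_uu = 164.1, S_ud = 78.75, S_dd = 37.8
Terminal payoffs (K − S): max(-69.06, 0) = 0, max(16.25, 0) = 16.25, max(57.2, 0) = 57.2
Node u (S = 131.2): continuation = 1/1.02·[0.6462·0.0000 + 0.3538·16.2500] = 5.6373; exercise value = 0.0000 ≤ continuation, so V_u = 5.6373
Node d (S = 63): continuation = 1/1.02·[0.6462·16.2500 + 0.3538·57.2000] = 30.1373; exercise value = 32.0000 > continuation, so V_d = 32.0000 (exercise)
Node 0 (S = 105): continuation = 1/1.02·[0.6462·5.6373 + 0.3538·32.0000] = 14.6722; exercise value = 0.0000 ≤ continuation, so V_0 = 14.6722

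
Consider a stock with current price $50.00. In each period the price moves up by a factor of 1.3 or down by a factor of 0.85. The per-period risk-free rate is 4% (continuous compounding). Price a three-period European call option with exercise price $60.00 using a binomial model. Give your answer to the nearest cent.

$6.63

Risk-neutral probability p = (e^0.04 − 0.85)/(1.3 − 0.85) = 0.1908/0.4500 = 0.4240
Terminal stock prices: S_uuu = 109.9, S_uud = 71.83, S_udd = 46.96, S_ddd = 30.71
Terminal payoffs (S − K): max(49.85, 0) = 49.85, max(11.83, 0) = 11.83, max(-13.04, 0) = 0, max(-29.29, 0) = 0
Node uu (S = 84.5): V_uu = e^(−0.04)·[0.4240·49.8500 + 0.5760·11.8250] = 26.8526
Node ud (S = 55.25): V_ud = e^(−0.04)·[0.4240·11.8250 + 0.5760·0.0000] = 4.8175
Node dd (S = 36.12): V_dd = e^(−0.04)·[0.4240·0.0000 + 0.5760·0.0000] = 0.0000
Node u (S = 65): V_u = e^(−0.04)·[0.4240·26.8526 + 0.5760·4.8175] = 13.6057
Node d (S = 42.5): V_d = e^(−0.04)·[0.4240·4.8175 + 0.5760·0.0000] = 1.9626
Node 0 (S = 50): V_0 = e^(−0.04)·[0.4240·13.6057 + 0.5760·1.9626] = 6.6290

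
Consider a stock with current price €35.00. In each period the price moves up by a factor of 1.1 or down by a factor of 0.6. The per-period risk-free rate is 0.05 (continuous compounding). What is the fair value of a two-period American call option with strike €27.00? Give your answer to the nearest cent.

€11.31

Risk-neutral probability p = (e^0.05 − 0.6)/(1.1 − 0.6) = 0.4513/0.5000 = 0.9025
Terminal stock prices: S_uu = 42.35, S_ud = 23.1, S_dd = 12.6
Terminal payoffs (S − K): max(15.35, 0) = 15.35, max(-3.9, 0) = 0, max(-14.4, 0) = 0
Node u (S = 38.5): continuation = e^(−0.05)·[0.9025·15.3500 + 0.0975·0.0000] = 13.1784; exercise value = 11.5000 ≤ continuation, so V_u = 13.1784
Node d (S = 21): continuation = e^(−0.05)·[0.9025·0.0000 + 0.0975·0.0000] = 0.0000; exercise value = 0.0000 ≤ continuation, so V_d = 0.0000
Node 0 (S = 35): continuation = e^(−0.05)·[0.9025·13.1784 + 0.0975·0.0000] = 11.3139; exercise value = 8.0000 ≤ continuation, so V_0 = 11.3139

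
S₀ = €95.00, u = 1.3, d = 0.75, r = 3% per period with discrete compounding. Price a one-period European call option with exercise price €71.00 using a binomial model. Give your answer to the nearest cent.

Risk-neutral probability p = (1 + 0.03 − 0.75)/(1.3 − 0.75) = 0.2800/0.5500 = 0.5091
Terminal stock prices: S_u = 123.5, S_d = 71.25
Terminal payoffs (S − K): max(52.5, 0) = 52.5, max(0.25, 0) = 0.25
Node 0 (S = 95): V_0 = 1/1.03·[0.5091·52.5000 + 0.4909·0.2500] = 26.0680

€26.07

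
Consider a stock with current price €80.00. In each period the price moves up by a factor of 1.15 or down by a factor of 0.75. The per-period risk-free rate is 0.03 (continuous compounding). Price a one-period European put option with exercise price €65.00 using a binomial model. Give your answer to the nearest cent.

Risk-neutral probability p = (e^0.03 − 0.75)/(1.15 − 0.75) = 0.2805/0.4000 = 0.7011
Terminal stock prices: S_u = 92, S_d = 60
Terminal payoffs (K − S): max(-27, 0) = 0, max(5, 0) = 5
Node 0 (S = 80): V_0 = e^(−0.03)·[0.7011·0.0000 + 0.2989·5.0000] = 1.4502

€1.45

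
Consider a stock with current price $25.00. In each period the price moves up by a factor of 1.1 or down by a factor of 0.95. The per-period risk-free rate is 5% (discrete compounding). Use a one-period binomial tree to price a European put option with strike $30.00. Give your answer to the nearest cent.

$3.57

Risk-neutral probability p = (1 + 0.05 − 0.95)/(1.1 − 0.95) = 0.1000/0.1500 = 0.6667
Terminal stock prices: S_u = 27.5, S_d = 23.75
Terminal payoffs (K − S): max(2.5, 0) = 2.5, max(6.25, 0) = 6.25
Node 0 (S = 25): V_0 = 1/1.05·[0.6667·2.5000 + 0.3333·6.2500] = 3.5714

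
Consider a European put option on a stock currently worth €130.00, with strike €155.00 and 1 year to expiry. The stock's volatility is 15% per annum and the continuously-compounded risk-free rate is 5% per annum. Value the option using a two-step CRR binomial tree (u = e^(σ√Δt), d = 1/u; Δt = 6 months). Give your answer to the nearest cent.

€19.35

CRR parameters: u = e^(σ√Δt) = e^(0.15·√0.5) = 1.1119, d = 1/u = 0.8994
Per-period rate: rΔt = 0.05·0.5 = 0.025, so R = e^0.025 = 1.0253
Risk-neutral probability p = (e^0.025 − 0.8994)/(1.1119 − 0.8994) = 0.1259/0.2125 = 0.5926
Terminal stock prices: S_uu = 160.7, S_ud = 130, S_dd = 105.2
Terminal payoffs (K − S): max(-5.72, 0) = 0, max(25, 0) = 25, max(49.85, 0) = 49.85
Node u (S = 144.5): V_u = e^(−0.025)·[0.5926·0.0000 + 0.4074·25.0000] = 9.9330
Node d (S = 116.9): V_d = e^(−0.025)·[0.5926·25.0000 + 0.4074·49.8485] = 34.2556
Node 0 (S = 130): V_0 = e^(−0.025)·[0.5926·9.9330 + 0.4074·34.2556] = 19.3516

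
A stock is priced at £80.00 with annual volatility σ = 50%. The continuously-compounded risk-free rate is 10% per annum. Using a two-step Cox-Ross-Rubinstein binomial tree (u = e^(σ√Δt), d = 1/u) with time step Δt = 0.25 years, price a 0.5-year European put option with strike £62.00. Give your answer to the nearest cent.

£3.36

CRR parameters: u = e^(σ√Δt) = e^(0.5·√0.25) = 1.2840, d = 1/u = 0.7788
Per-period rate: rΔt = 0.1·0.25 = 0.025, so R = e^0.025 = 1.0253
Risk-neutral probability p = (e^0.025 − 0.7788)/(1.2840 − 0.7788) = 0.2465/0.5052 = 0.4879
Terminal stock prices: S_uu = 131.9, S_ud = 80, S_dd = 48.52
Terminal payoffs (K − S): max(-69.9, 0) = 0, max(-18, 0) = 0, max(13.48, 0) = 13.48
Node u (S = 102.7): V_u = e^(−0.025)·[0.4879·0.0000 + 0.5121·0.0000] = 0.0000
Node d (S = 62.3): V_d = e^(−0.025)·[0.4879·0.0000 + 0.5121·13.4775] = 6.7310
Node 0 (S = 80): V_0 = e^(−0.025)·[0.4879·0.0000 + 0.5121·6.7310] = 3.3617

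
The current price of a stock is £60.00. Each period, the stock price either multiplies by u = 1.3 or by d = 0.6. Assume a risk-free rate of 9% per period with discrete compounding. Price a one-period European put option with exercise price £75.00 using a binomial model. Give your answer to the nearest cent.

£10.73

Risk-neutral probability p = (1 + 0.09 − 0.6)/(1.3 − 0.6) = 0.4900/0.7000 = 0.7000
Terminal stock prices: S_u = 78, S_d = 36
Terminal payoffs (K − S): max(-3, 0) = 0, max(39, 0) = 39
Node 0 (S = 60): V_0 = 1/1.09·[0.7000·0.0000 + 0.3000·39.0000] = 10.7339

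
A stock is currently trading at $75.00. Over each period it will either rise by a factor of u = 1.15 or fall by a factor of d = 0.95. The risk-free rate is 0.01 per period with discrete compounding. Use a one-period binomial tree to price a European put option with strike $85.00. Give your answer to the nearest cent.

Risk-neutral probability p = (1 + 0.01 − 0.95)/(1.15 − 0.95) = 0.0600/0.2000 = 0.3000
Terminal stock prices: S_u = 86.25, S_d = 71.25
Terminal payoffs (K − S): max(-1.25, 0) = 0, max(13.75, 0) = 13.75
Node 0 (S = 75): V_0 = 1/1.01·[0.3000·0.0000 + 0.7000·13.7500] = 9.5297

$9.53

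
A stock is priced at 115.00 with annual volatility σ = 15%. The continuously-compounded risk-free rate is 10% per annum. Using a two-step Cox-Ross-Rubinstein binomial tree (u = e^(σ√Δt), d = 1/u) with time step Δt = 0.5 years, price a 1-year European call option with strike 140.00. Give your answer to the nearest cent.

CRR parameters: u = e^(σ√Δt) = e^(0.15·√0.5) = 1.1119, d = 1/u = 0.8994
Per-period rate: rΔt = 0.1·0.5 = 0.05, so R = e^0.05 = 1.0513
Risk-neutral probability p = (e^0.05 − 0.8994)/(1.1119 − 0.8994) = 0.1519/0.2125 = 0.7148
Terminal stock prices: S_uu = 142.2, S_ud = 115, S_dd = 93.02
Terminal payoffs (S − K): max(2.176, 0) = 2.176, max(-25, 0) = 0, max(-46.98, 0) = 0
Node u (S = 127.9): V_u = e^(−0.05)·[0.7148·2.1758 + 0.2852·0.0000] = 1.4793
Node d (S = 103.4): V_d = e^(−0.05)·[0.7148·0.0000 + 0.2852·0.0000] = 0.0000
Node 0 (S = 115): V_0 = e^(−0.05)·[0.7148·1.4793 + 0.2852·0.0000] = 1.0058

1.01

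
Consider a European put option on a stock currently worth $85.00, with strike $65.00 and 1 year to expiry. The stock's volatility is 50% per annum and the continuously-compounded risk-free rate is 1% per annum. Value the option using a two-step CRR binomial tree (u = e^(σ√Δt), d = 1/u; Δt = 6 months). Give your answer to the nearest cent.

$7.70

CRR parameters: u = e^(σ√Δt) = e^(0.5·√0.5) = 1.4241, d = 1/u = 0.7022
Per-period rate: rΔt = 0.01·0.5 = 0.005, so R = e^0.005 = 1.0050
Risk-neutral probability p = (e^0.005 − 0.7022)/(1.4241 − 0.7022) = 0.3028/0.7219 = 0.4195
Terminal stock prices: S_uu = 172.4, S_ud = 85, S_dd = 41.91
Terminal payoffs (K − S): max(-107.4, 0) = 0, max(-20, 0) = 0, max(23.09, 0) = 23.09
Node u (S = 121.1): V_u = e^(−0.005)·[0.4195·0.0000 + 0.5805·0.0000] = 0.0000
Node d (S = 59.69): V_d = e^(−0.005)·[0.4195·0.0000 + 0.5805·23.0892] = 13.3372
Node 0 (S = 85): V_0 = e^(−0.005)·[0.4195·0.0000 + 0.5805·13.3372] = 7.7041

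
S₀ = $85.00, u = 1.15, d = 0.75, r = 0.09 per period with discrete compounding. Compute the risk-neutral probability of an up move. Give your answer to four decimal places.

Risk-neutral probability p = (1 + 0.09 − 0.75)/(1.15 − 0.75) = 0.3400/0.4000 = 0.8500

p = 0.8500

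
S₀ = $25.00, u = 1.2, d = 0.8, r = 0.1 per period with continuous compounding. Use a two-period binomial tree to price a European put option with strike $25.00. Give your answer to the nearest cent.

$0.71

Risk-neutral probability p = (e^0.1 − 0.8)/(1.2 − 0.8) = 0.3052/0.4000 = 0.7629
Terminal stock prices: S_uu = 36, S_ud = 24, S_dd = 16
Terminal payoffs (K − S): max(-11, 0) = 0, max(1, 0) = 1, max(9, 0) = 9
Node u (S = 30): V_u = e^(−0.1)·[0.7629·0.0000 + 0.2371·1.0000] = 0.2145
Node d (S = 20): V_d = e^(−0.1)·[0.7629·1.0000 + 0.2371·9.0000] = 2.6209
Node 0 (S = 25): V_0 = e^(−0.1)·[0.7629·0.2145 + 0.2371·2.6209] = 0.7103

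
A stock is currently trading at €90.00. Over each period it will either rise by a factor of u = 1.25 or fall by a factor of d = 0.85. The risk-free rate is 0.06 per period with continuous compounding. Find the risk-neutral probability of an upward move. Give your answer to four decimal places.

p = 0.5296

Risk-neutral probability p = (e^0.06 − 0.85)/(1.25 − 0.85) = 0.2118/0.4000 = 0.5296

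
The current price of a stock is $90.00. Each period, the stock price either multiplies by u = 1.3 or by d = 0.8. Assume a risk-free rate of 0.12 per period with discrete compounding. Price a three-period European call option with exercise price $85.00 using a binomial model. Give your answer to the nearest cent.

$32.58

Risk-neutral probability p = (1 + 0.12 − 0.8)/(1.3 − 0.8) = 0.3200/0.5000 = 0.6400
Terminal stock prices: S_uuu = 197.7, S_uud = 121.7, S_udd = 74.88, S_ddd = 46.08
Terminal payoffs (S − K): max(112.7, 0) = 112.7, max(36.68, 0) = 36.68, max(-10.12, 0) = 0, max(-38.92, 0) = 0
Node uu (S = 152.1): V_uu = 1/1.12·[0.6400·112.7300 + 0.3600·36.6800] = 76.2071
Node ud (S = 93.6): V_ud = 1/1.12·[0.6400·36.6800 + 0.3600·0.0000] = 20.9600
Node dd (S = 57.6): V_dd = 1/1.12·[0.6400·0.0000 + 0.3600·0.0000] = 0.0000
Node u (S = 117): V_u = 1/1.12·[0.6400·76.2071 + 0.3600·20.9600] = 50.2841
Node d (S = 72): V_d = 1/1.12·[0.6400·20.9600 + 0.3600·0.0000] = 11.9771
Node 0 (S = 90): V_0 = 1/1.12·[0.6400·50.2841 + 0.3600·11.9771] = 32.5836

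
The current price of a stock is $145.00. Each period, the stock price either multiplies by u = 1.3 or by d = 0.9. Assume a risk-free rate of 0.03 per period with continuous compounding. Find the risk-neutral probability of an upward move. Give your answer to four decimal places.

p = 0.3261

Risk-neutral probability p = (e^0.03 − 0.9)/(1.3 − 0.9) = 0.1305/0.4000 = 0.3261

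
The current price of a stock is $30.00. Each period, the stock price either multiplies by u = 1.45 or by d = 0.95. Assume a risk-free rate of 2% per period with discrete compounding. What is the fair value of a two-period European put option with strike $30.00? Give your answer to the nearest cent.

$2.08

Risk-neutral probability p = (1 + 0.02 − 0.95)/(1.45 − 0.95) = 0.0700/0.5000 = 0.1400
Terminal stock prices: S_uu = 63.08, S_ud = 41.32, S_dd = 27.07
Terminal payoffs (K − S): max(-33.08, 0) = 0, max(-11.32, 0) = 0, max(2.925, 0) = 2.925
Node u (S = 43.5): V_u = 1/1.02·[0.1400·0.0000 + 0.8600·0.0000] = 0.0000
Node d (S = 28.5): V_d = 1/1.02·[0.1400·0.0000 + 0.8600·2.9250] = 2.4662
Node 0 (S = 30): V_0 = 1/1.02·[0.1400·0.0000 + 0.8600·2.4662] = 2.0793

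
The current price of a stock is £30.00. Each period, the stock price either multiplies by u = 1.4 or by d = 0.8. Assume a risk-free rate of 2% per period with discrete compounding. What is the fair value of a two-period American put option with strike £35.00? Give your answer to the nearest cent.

£7.14

Risk-neutral probability p = (1 + 0.02 − 0.8)/(1.4 − 0.8) = 0.2200/0.6000 = 0.3667
Terminal stock prices: S_uu = 58.8, S_ud = 33.6, S_dd = 19.2
Terminal payoffs (K − S): max(-23.8, 0) = 0, max(1.4, 0) = 1.4, max(15.8, 0) = 15.8
Node u (S = 42): continuation = 1/1.02·[0.3667·0.0000 + 0.6333·1.4000] = 0.8693; exercise value = 0.0000 ≤ continuation, so V_u = 0.8693
Node d (S = 24): continuation = 1/1.02·[0.3667·1.4000 + 0.6333·15.8000] = 10.3137; exercise value = 11.0000 > continuation, so V_d = 11.0000 (exercise)
Node 0 (S = 30): continuation = 1/1.02·[0.3667·0.8693 + 0.6333·11.0000] = 7.1426; exercise value = 5.0000 ≤ continuation, so V_0 = 7.1426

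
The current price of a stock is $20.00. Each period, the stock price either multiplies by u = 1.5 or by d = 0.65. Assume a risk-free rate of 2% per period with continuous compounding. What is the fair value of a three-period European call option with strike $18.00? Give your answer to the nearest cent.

$7.25

Risk-neutral probability p = (e^0.02 − 0.65)/(1.5 − 0.65) = 0.3702/0.8500 = 0.4355
Terminal stock prices: S_uuu = 67.5, S_uud = 29.25, S_udd = 12.68, S_ddd = 5.492
Terminal payoffs (S − K): max(49.5, 0) = 49.5, max(11.25, 0) = 11.25, max(-5.325, 0) = 0, max(-12.51, 0) = 0
Node uu (S = 45): V_uu = e^(−0.02)·[0.4355·49.5000 + 0.5645·11.2500] = 27.3564
Node ud (S = 19.5): V_ud = e^(−0.02)·[0.4355·11.2500 + 0.5645·0.0000] = 4.8027
Node dd (S = 8.45): V_dd = e^(−0.02)·[0.4355·0.0000 + 0.5645·0.0000] = 0.0000
Node u (S = 30): V_u = e^(−0.02)·[0.4355·27.3564 + 0.5645·4.8027] = 14.3359
Node d (S = 13): V_d = e^(−0.02)·[0.4355·4.8027 + 0.5645·0.0000] = 2.0503
Node 0 (S = 20): V_0 = e^(−0.02)·[0.4355·14.3359 + 0.5645·2.0503] = 7.2545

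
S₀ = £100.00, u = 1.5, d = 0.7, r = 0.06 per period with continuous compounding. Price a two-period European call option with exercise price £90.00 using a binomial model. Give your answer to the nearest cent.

£31.09

Risk-neutral probability p = (e^0.06 − 0.7)/(1.5 − 0.7) = 0.3618/0.8000 = 0.4523
Terminal stock prices: S_uu = 225, S_ud = 105, S_dd = 49
Terminal payoffs (S − K): max(135, 0) = 135, max(15, 0) = 15, max(-41, 0) = 0
Node u (S = 150): V_u = e^(−0.06)·[0.4523·135.0000 + 0.5477·15.0000] = 65.2412
Node d (S = 70): V_d = e^(−0.06)·[0.4523·15.0000 + 0.5477·0.0000] = 6.3893
Node 0 (S = 100): V_0 = e^(−0.06)·[0.4523·65.2412 + 0.5477·6.3893] = 31.0856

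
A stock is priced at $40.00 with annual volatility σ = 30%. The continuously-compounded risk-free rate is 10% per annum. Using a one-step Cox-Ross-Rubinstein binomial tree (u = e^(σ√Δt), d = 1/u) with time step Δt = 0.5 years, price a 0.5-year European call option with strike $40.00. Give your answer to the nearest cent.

$5.10

CRR parameters: u = e^(σ√Δt) = e^(0.3·√0.5) = 1.2363, d = 1/u = 0.8089
Per-period rate: rΔt = 0.1·0.5 = 0.05, so R = e^0.05 = 1.0513
Risk-neutral probability p = (e^0.05 − 0.8089)/(1.2363 − 0.8089) = 0.2424/0.4275 = 0.5671
Terminal stock prices: S_u = 49.45, S_d = 32.35
Terminal payoffs (S − K): max(9.452, 0) = 9.452, max(-7.646, 0) = 0
Node 0 (S = 40): V_0 = e^(−0.05)·[0.5671·9.4524 + 0.4329·0.0000] = 5.0991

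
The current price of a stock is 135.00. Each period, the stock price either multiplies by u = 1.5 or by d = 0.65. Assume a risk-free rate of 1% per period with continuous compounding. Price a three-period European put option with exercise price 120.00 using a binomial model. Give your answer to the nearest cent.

Risk-neutral probability p = (e^0.01 − 0.65)/(1.5 − 0.65) = 0.3601/0.8500 = 0.4236
Terminal stock prices: S_uuu = 455.6, S_uud = 197.4, S_udd = 85.56, S_ddd = 37.07
Terminal payoffs (K − S): max(-335.6, 0) = 0, max(-77.44, 0) = 0, max(34.44, 0) = 34.44, max(82.93, 0) = 82.93
Node uu (S = 303.8): V_uu = e^(−0.01)·[0.4236·0.0000 + 0.5764·0.0000] = 0.0000
Node ud (S = 131.6): V_ud = e^(−0.01)·[0.4236·0.0000 + 0.5764·34.4437] = 19.6562
Node dd (S = 57.04): V_dd = e^(−0.01)·[0.4236·34.4437 + 0.5764·82.9256] = 61.7685
Node u (S = 202.5): V_u = e^(−0.01)·[0.4236·0.0000 + 0.5764·19.6562] = 11.2173
Node d (S = 87.75): V_d = e^(−0.01)·[0.4236·19.6562 + 0.5764·61.7685] = 43.4931
Node 0 (S = 135): V_0 = e^(−0.01)·[0.4236·11.2173 + 0.5764·43.4931] = 29.5247

29.52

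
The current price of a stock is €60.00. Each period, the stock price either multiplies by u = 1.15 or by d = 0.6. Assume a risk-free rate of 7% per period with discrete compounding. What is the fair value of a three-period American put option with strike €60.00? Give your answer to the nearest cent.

Risk-neutral probability p = (1 + 0.07 − 0.6)/(1.15 − 0.6) = 0.4700/0.5500 = 0.8545
Terminal stock prices: S_uuu = 91.25, S_uud = 47.61, S_udd = 24.84, S_ddd = 12.96
Terminal payoffs (K − S): max(-31.25, 0) = 0, max(12.39, 0) = 12.39, max(35.16, 0) = 35.16, max(47.04, 0) = 47.04
Node uu (S = 79.35): continuation = 1/1.07·[0.8545·0.0000 + 0.1455·12.3900] = 1.6843; exercise value = 0.0000 ≤ continuation, so V_uu = 1.6843
Node ud (S = 41.4): continuation = 1/1.07·[0.8545·12.3900 + 0.1455·35.1600] = 14.6748; exercise value = 18.6000 > continuation, so V_ud = 18.6000 (exercise)
Node dd (S = 21.6): continuation = 1/1.07·[0.8545·35.1600 + 0.1455·47.0400] = 34.4748; exercise value = 38.4000 > continuation, so V_dd = 38.4000 (exercise)
Node u (S = 69): continuation = 1/1.07·[0.8545·1.6843 + 0.1455·18.6000] = 3.8736; exercise value = 0.0000 ≤ continuation, so V_u = 3.8736
Node d (S = 36): continuation = 1/1.07·[0.8545·18.6000 + 0.1455·38.4000] = 20.0748; exercise value = 24.0000 > continuation, so V_d = 24.0000 (exercise)
Node 0 (S = 60): continuation = 1/1.07·[0.8545·3.8736 + 0.1455·24.0000] = 6.3561; exercise value = 0.0000 ≤ continuation, so V_0 = 6.3561

€6.36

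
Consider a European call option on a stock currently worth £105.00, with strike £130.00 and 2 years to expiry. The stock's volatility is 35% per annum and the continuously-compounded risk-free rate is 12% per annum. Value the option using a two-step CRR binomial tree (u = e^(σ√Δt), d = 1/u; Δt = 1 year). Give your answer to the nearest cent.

CRR parameters: u = e^(σ√Δt) = e^(0.35·√1) = 1.4191, d = 1/u = 0.7047
Per-period rate: rΔt = 0.12·1 = 0.12, so R = e^0.12 = 1.1275
Risk-neutral probability p = (e^0.12 − 0.7047)/(1.4191 − 0.7047) = 0.4228/0.7144 = 0.5919
Terminal stock prices: S_uu = 211.4, S_ud = 105, S_dd = 52.14
Terminal payoffs (S − K): max(81.44, 0) = 81.44, max(-25, 0) = 0, max(-77.86, 0) = 0
Node u (S = 149): V_u = e^(−0.12)·[0.5919·81.4440 + 0.4081·0.0000] = 42.7522
Node d (S = 73.99): V_d = e^(−0.12)·[0.5919·0.0000 + 0.4081·0.0000] = 0.0000
Node 0 (S = 105): V_0 = e^(−0.12)·[0.5919·42.7522 + 0.4081·0.0000] = 22.4418

£22.44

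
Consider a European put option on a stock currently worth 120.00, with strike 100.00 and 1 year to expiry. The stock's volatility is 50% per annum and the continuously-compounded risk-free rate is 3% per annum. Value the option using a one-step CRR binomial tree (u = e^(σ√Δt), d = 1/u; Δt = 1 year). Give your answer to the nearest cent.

CRR parameters: u = e^(σ√Δt) = e^(0.5·√1) = 1.6487, d = 1/u = 0.6065
Per-period rate: rΔt = 0.03·1 = 0.03, so R = e^0.03 = 1.0305
Risk-neutral probability p = (e^0.03 − 0.6065)/(1.6487 − 0.6065) = 0.4239/1.0422 = 0.4068
Terminal stock prices: S_u = 197.8, S_d = 72.78
Terminal payoffs (K − S): max(-97.85, 0) = 0, max(27.22, 0) = 27.22
Node 0 (S = 120): V_0 = e^(−0.03)·[0.4068·0.0000 + 0.5932·27.2163] = 15.6686

15.67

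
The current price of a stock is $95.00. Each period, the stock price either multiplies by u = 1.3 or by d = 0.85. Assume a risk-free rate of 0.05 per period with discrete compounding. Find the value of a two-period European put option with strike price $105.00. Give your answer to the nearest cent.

$10.19

Risk-neutral probability p = (1 + 0.05 − 0.85)/(1.3 − 0.85) = 0.2000/0.4500 = 0.4444
Terminal stock prices: S_uu = 160.6, S_ud = 105, S_dd = 68.64
Terminal payoffs (K − S): max(-55.55, 0) = 0, max(0.025, 0) = 0.025, max(36.36, 0) = 36.36
Node u (S = 123.5): V_u = 1/1.05·[0.4444·0.0000 + 0.5556·0.0250] = 0.0132
Node d (S = 80.75): V_d = 1/1.05·[0.4444·0.0250 + 0.5556·36.3625] = 19.2500
Node 0 (S = 95): V_0 = 1/1.05·[0.4444·0.0132 + 0.5556·19.2500] = 10.1908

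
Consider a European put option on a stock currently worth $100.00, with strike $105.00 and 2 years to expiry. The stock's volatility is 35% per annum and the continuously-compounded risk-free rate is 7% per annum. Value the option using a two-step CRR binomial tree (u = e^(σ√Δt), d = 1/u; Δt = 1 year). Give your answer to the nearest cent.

CRR parameters: u = e^(σ√Δt) = e^(0.35·√1) = 1.4191, d = 1/u = 0.7047
Per-period rate: rΔt = 0.07·1 = 0.07, so R = e^0.07 = 1.0725
Risk-neutral probability p = (e^0.07 − 0.7047)/(1.4191 − 0.7047) = 0.3678/0.7144 = 0.5149
Terminal stock prices: S_uu = 201.4, S_ud = 100, S_dd = 49.66
Terminal payoffs (K − S): max(-96.38, 0) = 0, max(5, 0) = 5, max(55.34, 0) = 55.34
Node u (S = 141.9): V_u = e^(−0.07)·[0.5149·0.0000 + 0.4851·5.0000] = 2.2616
Node d (S = 70.47): V_d = e^(−0.07)·[0.5149·5.0000 + 0.4851·55.3415] = 27.4325
Node 0 (S = 100): V_0 = e^(−0.07)·[0.5149·2.2616 + 0.4851·27.4325] = 13.4941

$13.49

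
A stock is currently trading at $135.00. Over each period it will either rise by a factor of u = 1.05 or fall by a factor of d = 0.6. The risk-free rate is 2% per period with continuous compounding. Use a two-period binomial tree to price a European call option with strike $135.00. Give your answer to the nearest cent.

Risk-neutral probability p = (e^0.02 − 0.6)/(1.05 − 0.6) = 0.4202/0.4500 = 0.9338
Terminal stock prices: S_uu = 148.8, S_ud = 85.05, S_dd = 48.6
Terminal payoffs (S − K): max(13.84, 0) = 13.84, max(-49.95, 0) = 0, max(-86.4, 0) = 0
Node u (S = 141.8): V_u = e^(−0.02)·[0.9338·13.8375 + 0.0662·0.0000] = 12.6653
Node d (S = 81): V_d = e^(−0.02)·[0.9338·0.0000 + 0.0662·0.0000] = 0.0000
Node 0 (S = 135): V_0 = e^(−0.02)·[0.9338·12.6653 + 0.0662·0.0000] = 11.5925

$11.59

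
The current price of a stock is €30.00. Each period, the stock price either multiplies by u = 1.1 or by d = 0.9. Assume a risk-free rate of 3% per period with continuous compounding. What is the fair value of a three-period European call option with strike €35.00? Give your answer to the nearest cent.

Risk-neutral probability p = (e^0.03 − 0.9)/(1.1 − 0.9) = 0.1305/0.2000 = 0.6523
Terminal stock prices: S_uuu = 39.93, S_uud = 32.67, S_udd = 26.73, S_ddd = 21.87
Terminal payoffs (S − K): max(4.93, 0) = 4.93, max(-2.33, 0) = 0, max(-8.27, 0) = 0, max(-13.13, 0) = 0
Node uu (S = 36.3): V_uu = e^(−0.03)·[0.6523·4.9300 + 0.3477·0.0000] = 3.1207
Node ud (S = 29.7): V_ud = e^(−0.03)·[0.6523·0.0000 + 0.3477·0.0000] = 0.0000
Node dd (S = 24.3): V_dd = e^(−0.03)·[0.6523·0.0000 + 0.3477·0.0000] = 0.0000
Node u (S = 33): V_u = e^(−0.03)·[0.6523·3.1207 + 0.3477·0.0000] = 1.9754
Node d (S = 27): V_d = e^(−0.03)·[0.6523·0.0000 + 0.3477·0.0000] = 0.0000
Node 0 (S = 30): V_0 = e^(−0.03)·[0.6523·1.9754 + 0.3477·0.0000] = 1.2504

€1.25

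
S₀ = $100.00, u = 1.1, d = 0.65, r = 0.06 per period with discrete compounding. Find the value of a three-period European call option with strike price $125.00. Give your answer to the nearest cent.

$5.14

Risk-neutral probability p = (1 + 0.06 − 0.65)/(1.1 − 0.65) = 0.4100/0.4500 = 0.9111
Terminal stock prices: S_uuu = 133.1, S_uud = 78.65, S_udd = 46.48, S_ddd = 27.46
Terminal payoffs (S − K): max(8.1, 0) = 8.1, max(-46.35, 0) = 0, max(-78.52, 0) = 0, max(-97.54, 0) = 0
Node uu (S = 121): V_uu = 1/1.06·[0.9111·8.1000 + 0.0889·0.0000] = 6.9623
Node ud (S = 71.5): V_ud = 1/1.06·[0.9111·0.0000 + 0.0889·0.0000] = 0.0000
Node dd (S = 42.25): V_dd = 1/1.06·[0.9111·0.0000 + 0.0889·0.0000] = 0.0000
Node u (S = 110): V_u = 1/1.06·[0.9111·6.9623 + 0.0889·0.0000] = 5.9843
Node d (S = 65): V_d = 1/1.06·[0.9111·0.0000 + 0.0889·0.0000] = 0.0000
Node 0 (S = 100): V_0 = 1/1.06·[0.9111·5.9843 + 0.0889·0.0000] = 5.1438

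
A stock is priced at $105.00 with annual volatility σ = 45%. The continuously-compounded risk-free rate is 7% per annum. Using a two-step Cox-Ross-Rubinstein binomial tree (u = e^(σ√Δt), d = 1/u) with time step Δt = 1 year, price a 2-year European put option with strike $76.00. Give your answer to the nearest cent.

CRR parameters: u = e^(σ√Δt) = e^(0.45·√1) = 1.5683, d = 1/u = 0.6376
Per-period rate: rΔt = 0.07·1 = 0.07, so R = e^0.07 = 1.0725
Risk-neutral probability p = (e^0.07 − 0.6376)/(1.5683 − 0.6376) = 0.4349/0.9307 = 0.4673
Terminal stock prices: S_uu = 258.3, S_ud = 105, S_dd = 42.69
Terminal payoffs (K − S): max(-182.3, 0) = 0, max(-29, 0) = 0, max(33.31, 0) = 33.31
Node u (S = 164.7): V_u = e^(−0.07)·[0.4673·0.0000 + 0.5327·0.0000] = 0.0000
Node d (S = 66.95): V_d = e^(−0.07)·[0.4673·0.0000 + 0.5327·33.3102] = 16.5457
Node 0 (S = 105): V_0 = e^(−0.07)·[0.4673·0.0000 + 0.5327·16.5457] = 8.2185

$8.22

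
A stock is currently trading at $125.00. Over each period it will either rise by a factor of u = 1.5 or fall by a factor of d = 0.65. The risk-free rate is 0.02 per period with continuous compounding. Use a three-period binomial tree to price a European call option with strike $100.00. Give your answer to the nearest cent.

Risk-neutral probability p = (e^0.02 − 0.65)/(1.5 − 0.65) = 0.3702/0.8500 = 0.4355
Terminal stock prices: S_uuu = 421.9, S_uud = 182.8, S_udd = 79.22, S_ddd = 34.33
Terminal payoffs (S − K): max(321.9, 0) = 321.9, max(82.81, 0) = 82.81, max(-20.78, 0) = 0, max(-65.67, 0) = 0
Node uu (S = 281.2): V_uu = e^(−0.02)·[0.4355·321.8750 + 0.5645·82.8125] = 183.2301
Node ud (S = 121.9): V_ud = e^(−0.02)·[0.4355·82.8125 + 0.5645·0.0000] = 35.3532
Node dd (S = 52.81): V_dd = e^(−0.02)·[0.4355·0.0000 + 0.5645·0.0000] = 0.0000
Node u (S = 187.5): V_u = e^(−0.02)·[0.4355·183.2301 + 0.5645·35.3532] = 97.7829
Node d (S = 81.25): V_d = e^(−0.02)·[0.4355·35.3532 + 0.5645·0.0000] = 15.0925
Node 0 (S = 125): V_0 = e^(−0.02)·[0.4355·97.7829 + 0.5645·15.0925] = 50.0948

$50.09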